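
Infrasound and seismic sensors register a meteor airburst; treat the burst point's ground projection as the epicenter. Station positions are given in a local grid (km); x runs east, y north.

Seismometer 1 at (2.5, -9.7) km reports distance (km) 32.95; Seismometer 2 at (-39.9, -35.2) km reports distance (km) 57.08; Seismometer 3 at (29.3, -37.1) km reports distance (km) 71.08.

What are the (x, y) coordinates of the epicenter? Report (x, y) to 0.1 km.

-16.8 km east, 17.0 km north

Circle about each station: (x − 2.5)² + (y + 9.7)² = 32.95²; (x + 39.9)² + (y + 35.2)² = 57.08²; (x − 29.3)² + (y + 37.1)² = 71.08².
Subtracting the Seismometer 1 equation from the Seismometer 2 and Seismometer 3 equations removes the quadratic terms:
-84.8 x − 51.0 y = 558.29
53.6 x − 54.8 y = -1832.10
Solving the 2×2 system: x ≈ -16.8, y ≈ 17.0 km.
Check against Seismometer 1 (with the unrounded x, y): √((x − 2.5)²+(y + 9.7)²) = 32.94 ≈ 32.95 km. ✓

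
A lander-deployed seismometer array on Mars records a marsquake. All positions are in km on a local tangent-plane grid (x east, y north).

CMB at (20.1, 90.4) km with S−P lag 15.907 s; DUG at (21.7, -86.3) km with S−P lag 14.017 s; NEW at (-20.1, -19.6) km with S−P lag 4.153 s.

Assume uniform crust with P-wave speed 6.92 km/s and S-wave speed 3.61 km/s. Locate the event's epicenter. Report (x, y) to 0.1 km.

Distance from S−P lag: d = Δt · v_P v_S / (v_P − v_S) = Δt · (6.92·3.61)/(6.92−3.61) ≈ 7.5472·Δt.
So d_CMB = 120.05, d_DUG = 105.79, d_NEW = 31.34 km.
Circle about each station: (x − 20.1)² + (y − 90.4)² = 120.05²; (x − 21.7)² + (y + 86.3)² = 105.79²; (x + 20.1)² + (y + 19.6)² = 31.34².
Subtracting pairs of circle equations eliminates x²+y² and gives linear equations (the radical axes):
3.2 x − 353.4 y = 2562.89
-80.4 x − 220.0 y = 5641.81
Solving the 2×2 system: x ≈ -49.1, y ≈ -7.7 km.

-49.1 km east, -7.7 km north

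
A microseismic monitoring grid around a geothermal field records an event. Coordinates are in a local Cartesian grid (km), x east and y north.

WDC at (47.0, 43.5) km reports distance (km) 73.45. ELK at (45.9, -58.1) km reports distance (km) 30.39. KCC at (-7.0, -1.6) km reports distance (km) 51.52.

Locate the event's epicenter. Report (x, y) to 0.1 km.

(36.5, -29.2)

Circle about each station: (x − 47.0)² + (y − 43.5)² = 73.45²; (x − 45.9)² + (y + 58.1)² = 30.39²; (x + 7.0)² + (y + 1.6)² = 51.52².
Subtracting the WDC equation from the ELK and KCC equations removes the quadratic terms:
-2.2 x − 203.2 y = 5852.52
-108.0 x − 90.2 y = -1309.10
Solving the 2×2 system: x ≈ 36.5, y ≈ -29.2 km.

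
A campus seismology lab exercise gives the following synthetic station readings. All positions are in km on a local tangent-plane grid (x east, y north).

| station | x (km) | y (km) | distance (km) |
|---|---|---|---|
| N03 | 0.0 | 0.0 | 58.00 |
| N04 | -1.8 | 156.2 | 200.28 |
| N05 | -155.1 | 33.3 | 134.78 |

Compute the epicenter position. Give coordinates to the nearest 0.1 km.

-42.0 km east, -40.0 km north

Circle about each station: x² + y² = 58.00²; (x + 1.8)² + (y − 156.2)² = 200.28²; (x + 155.1)² + (y − 33.3)² = 134.78².
Subtracting pairs of circle equations eliminates x²+y² and gives linear equations (the radical axes):
-3.6 x + 312.4 y = -12346.40
-310.2 x + 66.6 y = 10363.25
Solving the 2×2 system: x ≈ -42.0, y ≈ -40.0 km.
Check against N03 (with the unrounded x, y): √(x²+y²) = 58.00 ≈ 58.00 km. ✓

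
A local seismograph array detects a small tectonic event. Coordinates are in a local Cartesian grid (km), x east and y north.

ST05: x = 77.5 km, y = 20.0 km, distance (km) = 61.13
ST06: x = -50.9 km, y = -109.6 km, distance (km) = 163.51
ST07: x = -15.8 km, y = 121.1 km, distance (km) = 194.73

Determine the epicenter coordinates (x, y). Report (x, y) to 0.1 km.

Circle about each station: (x − 77.5)² + (y − 20.0)² = 61.13²; (x + 50.9)² + (y + 109.6)² = 163.51²; (x + 15.8)² + (y − 121.1)² = 194.73².
Subtracting the ST05 equation from the ST06 and ST07 equations removes the quadratic terms:
-256.8 x − 259.2 y = -14801.92
-186.6 x + 202.2 y = -25674.30
Solving the 2×2 system: x ≈ 96.2, y ≈ -38.2 km.
Check against ST05 (with the unrounded x, y): √((x − 77.5)²+(y − 20.0)²) = 61.13 ≈ 61.13 km. ✓

(96.2, -38.2)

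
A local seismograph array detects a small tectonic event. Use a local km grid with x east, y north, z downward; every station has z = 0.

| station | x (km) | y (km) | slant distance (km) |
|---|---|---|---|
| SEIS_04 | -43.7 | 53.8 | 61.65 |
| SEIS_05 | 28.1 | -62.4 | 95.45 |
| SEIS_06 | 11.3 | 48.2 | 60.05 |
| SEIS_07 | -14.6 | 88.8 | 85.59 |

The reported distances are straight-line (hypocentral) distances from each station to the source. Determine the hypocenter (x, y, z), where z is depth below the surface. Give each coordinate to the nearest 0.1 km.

Each station gives a sphere (x−x_i)² + (y−y_i)² + z² = d_i² (stations at z=0).
Subtracting the SEIS_04 sphere from SEIS_05 and SEIS_06: z² cancels, leaving linear equations in x and y:
143.6 x − 232.4 y = -5430.74
110.0 x − 11.2 y = -2158.48
Solving: x ≈ -18.401, y ≈ 11.998 km (keep extra digits for the depth step; rounded: -18.4, 12.0).
Then from the SEIS_04 sphere: z² = 61.65² − (x + 43.7)² − (y − 53.8)² with x = -18.401, y = 11.998, so z ≈ 37.594 ≈ 37.6 km.
Check against SEIS_07 (with the unrounded solution): distance 85.59 ≈ 85.59 km. ✓

(-18.4, 12.0, 37.6)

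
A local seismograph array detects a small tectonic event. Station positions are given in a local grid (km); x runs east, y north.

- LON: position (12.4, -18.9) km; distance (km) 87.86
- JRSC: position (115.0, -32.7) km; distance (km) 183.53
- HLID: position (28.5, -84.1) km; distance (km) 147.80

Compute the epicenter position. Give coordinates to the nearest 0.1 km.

x ≈ -54.2 km, y ≈ 38.4 km

Circle about each station: (x − 12.4)² + (y + 18.9)² = 87.86²; (x − 115.0)² + (y + 32.7)² = 183.53²; (x − 28.5)² + (y + 84.1)² = 147.80².
Subtracting pairs of circle equations eliminates x²+y² and gives linear equations (the radical axes):
205.2 x − 27.6 y = -12180.56
32.2 x − 130.4 y = -6751.37
Solving the 2×2 system: x ≈ -54.2, y ≈ 38.4 km.
Check against LON (with the unrounded x, y): √((x − 12.4)²+(y + 18.9)²) = 87.85 ≈ 87.86 km. ✓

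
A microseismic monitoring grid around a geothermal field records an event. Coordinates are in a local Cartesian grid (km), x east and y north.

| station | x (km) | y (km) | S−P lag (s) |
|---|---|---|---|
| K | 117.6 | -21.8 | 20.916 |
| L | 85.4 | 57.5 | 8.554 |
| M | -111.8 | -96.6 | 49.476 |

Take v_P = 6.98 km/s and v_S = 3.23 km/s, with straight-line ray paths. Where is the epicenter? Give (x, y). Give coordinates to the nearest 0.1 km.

x ≈ 108.2 km, y ≈ 103.6 km

Distance from S−P lag: d = Δt · v_P v_S / (v_P − v_S) = Δt · (6.98·3.23)/(6.98−3.23) ≈ 6.0121·Δt.
So d_K = 125.75, d_L = 51.43, d_M = 297.45 km.
Circle about each station: (x − 117.6)² + (y + 21.8)² = 125.75²; (x − 85.4)² + (y − 57.5)² = 51.43²; (x + 111.8)² + (y + 96.6)² = 297.45².
Subtracting pairs of circle equations eliminates x²+y² and gives linear equations (the radical axes):
-64.4 x + 158.6 y = 9462.43
-458.8 x − 149.6 y = -65137.64
Solving the 2×2 system: x ≈ 108.2, y ≈ 103.6 km.
Check against K (with the unrounded x, y): √((x − 117.6)²+(y + 21.8)²) = 125.75 ≈ 125.75 km. ✓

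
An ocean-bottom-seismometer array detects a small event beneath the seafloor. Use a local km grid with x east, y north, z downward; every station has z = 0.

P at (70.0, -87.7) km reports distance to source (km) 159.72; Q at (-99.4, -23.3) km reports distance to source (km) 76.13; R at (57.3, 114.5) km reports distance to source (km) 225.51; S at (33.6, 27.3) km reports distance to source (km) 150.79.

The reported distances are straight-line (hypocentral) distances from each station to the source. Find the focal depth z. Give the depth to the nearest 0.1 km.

62.8 km

Each station gives a sphere (x−x_i)² + (y−y_i)² + z² = d_i² (stations at z=0).
Subtracting the P sphere from Q and R: z² cancels, leaving linear equations in x and y:
-338.8 x + 128.8 y = 17546.66
-25.4 x + 404.4 y = -21542.03
Solving: x ≈ -73.804, y ≈ -57.905 km (keep extra digits for the depth step; rounded: -73.8, -57.9).
Then from the P sphere: z² = 159.72² − (x − 70.0)² − (y + 87.7)² with x = -73.804, y = -57.905, so z ≈ 62.794 ≈ 62.8 km.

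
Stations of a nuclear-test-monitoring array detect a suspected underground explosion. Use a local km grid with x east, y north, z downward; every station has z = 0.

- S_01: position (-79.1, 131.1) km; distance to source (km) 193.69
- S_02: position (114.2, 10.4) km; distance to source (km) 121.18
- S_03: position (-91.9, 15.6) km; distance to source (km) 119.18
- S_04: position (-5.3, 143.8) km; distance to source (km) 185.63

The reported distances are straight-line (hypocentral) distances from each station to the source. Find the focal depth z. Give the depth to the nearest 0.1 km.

depth ≈ 34.8 km

Each station gives a sphere (x−x_i)² + (y−y_i)² + z² = d_i² (stations at z=0).
Subtracting the S_01 sphere from S_02 and S_03: z² cancels, leaving linear equations in x and y:
386.6 x − 241.4 y = 12537.00
-25.6 x − 231.0 y = 8556.89
Solving: x ≈ 8.697, y ≈ -38.007 km (keep extra digits for the depth step; rounded: 8.7, -38.0).
Then from the S_01 sphere: z² = 193.69² − (x + 79.1)² − (y − 131.1)² with x = 8.697, y = -38.007, so z ≈ 34.790 ≈ 34.8 km.
Check against S_04 (with the unrounded solution): distance 185.63 ≈ 185.63 km. ✓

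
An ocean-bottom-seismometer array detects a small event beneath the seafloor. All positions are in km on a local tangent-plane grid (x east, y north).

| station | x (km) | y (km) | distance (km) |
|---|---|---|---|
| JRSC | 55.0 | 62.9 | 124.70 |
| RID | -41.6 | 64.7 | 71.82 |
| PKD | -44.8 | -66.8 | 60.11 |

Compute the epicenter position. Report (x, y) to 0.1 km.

(-48.4, -6.8)

Circle about each station: (x − 55.0)² + (y − 62.9)² = 124.70²; (x + 41.6)² + (y − 64.7)² = 71.82²; (x + 44.8)² + (y + 66.8)² = 60.11².
Subtracting the JRSC equation from the RID and PKD equations removes the quadratic terms:
-193.2 x + 3.6 y = 9327.22
-199.6 x − 259.4 y = 11424.75
Solving the 2×2 system: x ≈ -48.4, y ≈ -6.8 km.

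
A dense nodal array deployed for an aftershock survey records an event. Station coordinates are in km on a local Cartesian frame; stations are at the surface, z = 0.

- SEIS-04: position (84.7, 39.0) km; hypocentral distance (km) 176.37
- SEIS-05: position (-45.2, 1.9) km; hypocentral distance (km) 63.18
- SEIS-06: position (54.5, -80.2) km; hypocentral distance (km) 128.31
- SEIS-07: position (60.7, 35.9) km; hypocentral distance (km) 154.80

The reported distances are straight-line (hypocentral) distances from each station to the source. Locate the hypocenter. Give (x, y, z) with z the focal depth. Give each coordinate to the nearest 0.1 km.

x ≈ -65.1 km, y ≈ -47.9 km, depth ≈ 33.4 km

Each station gives a sphere (x−x_i)² + (y−y_i)² + z² = d_i² (stations at z=0).
Subtracting the SEIS-04 sphere from SEIS-05 and SEIS-06: z² cancels, leaving linear equations in x and y:
-259.8 x − 74.2 y = 20466.22
-60.4 x − 238.4 y = 15350.12
Solving: x ≈ -65.098, y ≈ -47.895 km (keep extra digits for the depth step; rounded: -65.1, -47.9).
Then from the SEIS-04 sphere: z² = 176.37² − (x − 84.7)² − (y − 39.0)² with x = -65.098, y = -47.895, so z ≈ 33.410 ≈ 33.4 km.
Check against SEIS-07 (with the unrounded solution): distance 154.80 ≈ 154.80 km. ✓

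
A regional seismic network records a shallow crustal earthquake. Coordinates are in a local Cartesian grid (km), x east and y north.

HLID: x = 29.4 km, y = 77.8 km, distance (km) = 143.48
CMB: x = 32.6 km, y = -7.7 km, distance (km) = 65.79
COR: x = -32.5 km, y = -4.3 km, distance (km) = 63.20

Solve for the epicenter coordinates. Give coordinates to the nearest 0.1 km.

Circle about each station: (x − 29.4)² + (y − 77.8)² = 143.48²; (x − 32.6)² + (y + 7.7)² = 65.79²; (x + 32.5)² + (y + 4.3)² = 63.20².
Subtracting the HLID equation from the CMB and COR equations removes the quadratic terms:
6.4 x − 171.0 y = 10463.04
-123.8 x − 164.2 y = 10749.81
Solving the 2×2 system: x ≈ -5.4, y ≈ -61.4 km.

x ≈ -5.4 km, y ≈ -61.4 km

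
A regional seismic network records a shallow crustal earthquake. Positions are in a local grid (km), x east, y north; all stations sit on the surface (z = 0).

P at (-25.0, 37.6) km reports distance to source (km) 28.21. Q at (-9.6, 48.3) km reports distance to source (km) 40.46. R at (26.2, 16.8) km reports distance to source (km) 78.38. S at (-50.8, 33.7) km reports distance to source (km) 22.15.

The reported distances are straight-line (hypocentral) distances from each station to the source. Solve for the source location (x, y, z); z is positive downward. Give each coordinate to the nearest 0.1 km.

x ≈ -45.0 km, y ≈ 43.5 km, depth ≈ 19.0 km

Each station gives a sphere (x−x_i)² + (y−y_i)² + z² = d_i² (stations at z=0).
Subtracting the P sphere from Q and R: z² cancels, leaving linear equations in x and y:
30.8 x + 21.4 y = -454.92
102.4 x − 41.6 y = -6417.70
Solving: x ≈ -44.998, y ≈ 43.506 km (keep extra digits for the depth step; rounded: -45.0, 43.5).
Then from the P sphere: z² = 28.21² − (x + 25.0)² − (y − 37.6)² with x = -44.998, y = 43.506, so z ≈ 19.000 ≈ 19.0 km.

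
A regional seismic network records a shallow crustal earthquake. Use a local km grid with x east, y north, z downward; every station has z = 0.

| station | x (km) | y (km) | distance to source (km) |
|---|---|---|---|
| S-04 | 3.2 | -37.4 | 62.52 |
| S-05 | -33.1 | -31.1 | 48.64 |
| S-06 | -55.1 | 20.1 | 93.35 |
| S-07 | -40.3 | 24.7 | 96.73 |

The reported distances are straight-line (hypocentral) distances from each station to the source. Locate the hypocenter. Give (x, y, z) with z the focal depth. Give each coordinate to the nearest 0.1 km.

(-41.8, -66.5, 32.2)

Each station gives a sphere (x−x_i)² + (y−y_i)² + z² = d_i² (stations at z=0).
Subtracting the S-04 sphere from S-05 and S-06: z² cancels, leaving linear equations in x and y:
-72.6 x + 12.6 y = 2196.72
-116.6 x + 115.0 y = -2774.45
Solving: x ≈ -41.801, y ≈ -66.508 km (keep extra digits for the depth step; rounded: -41.8, -66.5).
Then from the S-04 sphere: z² = 62.52² − (x − 3.2)² − (y + 37.4)² with x = -41.801, y = -66.508, so z ≈ 32.193 ≈ 32.2 km.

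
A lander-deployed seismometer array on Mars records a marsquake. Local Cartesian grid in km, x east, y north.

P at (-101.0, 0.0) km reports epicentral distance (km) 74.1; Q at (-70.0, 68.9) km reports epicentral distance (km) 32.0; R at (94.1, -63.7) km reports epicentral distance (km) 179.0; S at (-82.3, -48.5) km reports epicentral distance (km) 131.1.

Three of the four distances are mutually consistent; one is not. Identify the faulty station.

Solve using three stations at a time. Using P, Q, R (subtract circle equations pairwise → linear system) gives (x, y) ≈ (-45.2, 48.7).
Distances from that point to each station vs reported:
  P: calculated 74.1 vs reported 74.1 → residual 0.0 km
  Q: calculated 32.0 vs reported 32.0 → residual 0.0 km
  R: calculated 179.0 vs reported 179.0 → residual 0.0 km
  S: calculated 104.1 vs reported 131.1 → residual 27.0 km
P, Q, R are mutually consistent (residuals ≈ 0); S is off by 27.0 km.

S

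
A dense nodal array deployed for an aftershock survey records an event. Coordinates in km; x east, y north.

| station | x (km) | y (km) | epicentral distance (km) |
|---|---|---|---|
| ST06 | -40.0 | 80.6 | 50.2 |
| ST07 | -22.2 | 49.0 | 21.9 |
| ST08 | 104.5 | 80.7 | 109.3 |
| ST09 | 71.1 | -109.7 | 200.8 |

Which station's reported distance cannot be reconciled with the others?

ST09

Solve using three stations at a time. Using ST06, ST07, ST08 (subtract circle equations pairwise → linear system) gives (x, y) ≈ (-0.3, 49.8).
Distances from that point to each station vs reported:
  ST06: calculated 50.2 vs reported 50.2 → residual 0.0 km
  ST07: calculated 21.9 vs reported 21.9 → residual 0.0 km
  ST08: calculated 109.3 vs reported 109.3 → residual 0.0 km
  ST09: calculated 174.8 vs reported 200.8 → residual 26.0 km
ST06, ST07, ST08 are mutually consistent (residuals ≈ 0); ST09 is off by 26.0 km.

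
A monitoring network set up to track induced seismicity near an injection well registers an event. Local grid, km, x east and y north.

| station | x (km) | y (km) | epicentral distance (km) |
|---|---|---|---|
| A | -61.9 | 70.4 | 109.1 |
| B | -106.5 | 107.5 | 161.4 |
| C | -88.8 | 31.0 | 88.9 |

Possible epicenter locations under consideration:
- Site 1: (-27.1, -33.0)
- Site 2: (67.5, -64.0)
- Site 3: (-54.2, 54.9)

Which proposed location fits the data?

For each candidate, compare |candidate − station| to the reported distance:
Site 1: residuals A 0.0, B 0.0, C 0.0 → max 0.0 km
Site 2: residuals A 77.5, B 82.9, C 94.0 → max 94.0 km
Site 3: residuals A 91.8, B 87.2, C 46.8 → max 91.8 km
Only Site 1 has all residuals ≈ 0.

Site 1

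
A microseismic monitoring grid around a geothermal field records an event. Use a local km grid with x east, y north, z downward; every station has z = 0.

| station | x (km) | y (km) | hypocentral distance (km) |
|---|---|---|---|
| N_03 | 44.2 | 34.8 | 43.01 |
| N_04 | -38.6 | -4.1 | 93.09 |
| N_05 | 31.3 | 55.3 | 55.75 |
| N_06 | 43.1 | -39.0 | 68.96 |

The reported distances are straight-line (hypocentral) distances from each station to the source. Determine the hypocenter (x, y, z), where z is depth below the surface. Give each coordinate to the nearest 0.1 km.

Each station gives a sphere (x−x_i)² + (y−y_i)² + z² = d_i² (stations at z=0).
Subtracting the N_03 sphere from N_04 and N_05: z² cancels, leaving linear equations in x and y:
-165.6 x − 77.8 y = -8473.80
-25.8 x + 41.0 y = -385.10
Solving: x ≈ 42.900, y ≈ 17.603 km (keep extra digits for the depth step; rounded: 42.9, 17.6).
Then from the N_03 sphere: z² = 43.01² − (x − 44.2)² − (y − 34.8)² with x = 42.900, y = 17.603, so z ≈ 39.401 ≈ 39.4 km.

(42.9, 17.6, 39.4)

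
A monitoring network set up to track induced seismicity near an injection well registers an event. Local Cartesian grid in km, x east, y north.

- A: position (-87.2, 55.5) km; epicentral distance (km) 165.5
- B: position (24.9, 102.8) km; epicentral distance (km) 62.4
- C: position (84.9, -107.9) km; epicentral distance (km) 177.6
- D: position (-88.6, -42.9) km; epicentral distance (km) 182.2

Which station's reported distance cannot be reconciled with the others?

D

Solve using three stations at a time. Using A, B, C (subtract circle equations pairwise → linear system) gives (x, y) ≈ (77.7, 69.6).
Distances from that point to each station vs reported:
  A: calculated 165.5 vs reported 165.5 → residual 0.0 km
  B: calculated 62.4 vs reported 62.4 → residual 0.0 km
  C: calculated 177.6 vs reported 177.6 → residual 0.0 km
  D: calculated 200.8 vs reported 182.2 → residual 18.6 km
A, B, C are mutually consistent (residuals ≈ 0); D is off by 18.6 km.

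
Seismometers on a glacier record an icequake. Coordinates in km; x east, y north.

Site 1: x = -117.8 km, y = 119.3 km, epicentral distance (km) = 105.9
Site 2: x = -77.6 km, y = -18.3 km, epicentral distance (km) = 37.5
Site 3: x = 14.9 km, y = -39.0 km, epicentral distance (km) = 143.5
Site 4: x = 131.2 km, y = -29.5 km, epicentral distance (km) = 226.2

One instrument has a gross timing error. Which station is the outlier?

Solve using three stations at a time. Using Site 1, Site 2, Site 4 (subtract circle equations pairwise → linear system) gives (x, y) ≈ (-90.2, 17.1).
Distances from that point to each station vs reported:
  Site 1: calculated 105.9 vs reported 105.9 → residual 0.0 km
  Site 2: calculated 37.5 vs reported 37.5 → residual 0.0 km
  Site 3: calculated 119.1 vs reported 143.5 → residual 24.4 km
  Site 4: calculated 226.2 vs reported 226.2 → residual 0.0 km
Site 1, Site 2, Site 4 are mutually consistent (residuals ≈ 0); Site 3 is off by 24.4 km.

Site 3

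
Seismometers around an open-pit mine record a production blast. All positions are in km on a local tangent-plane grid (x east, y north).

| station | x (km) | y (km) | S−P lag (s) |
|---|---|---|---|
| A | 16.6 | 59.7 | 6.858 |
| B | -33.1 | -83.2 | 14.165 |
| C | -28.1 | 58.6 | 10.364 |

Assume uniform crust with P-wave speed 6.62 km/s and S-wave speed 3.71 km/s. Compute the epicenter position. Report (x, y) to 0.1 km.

(43.6, 8.5)

Distance from S−P lag: d = Δt · v_P v_S / (v_P − v_S) = Δt · (6.62·3.71)/(6.62−3.71) ≈ 8.4399·Δt.
So d_A = 57.88, d_B = 119.55, d_C = 87.47 km.
Circle about each station: (x − 16.6)² + (y − 59.7)² = 57.88²; (x + 33.1)² + (y + 83.2)² = 119.55²; (x + 28.1)² + (y − 58.6)² = 87.47².
Subtracting the A equation from the B and C equations removes the quadratic terms:
-99.4 x − 285.8 y = -6763.91
-89.4 x − 2.2 y = -3916.99
Solving the 2×2 system: x ≈ 43.6, y ≈ 8.5 km.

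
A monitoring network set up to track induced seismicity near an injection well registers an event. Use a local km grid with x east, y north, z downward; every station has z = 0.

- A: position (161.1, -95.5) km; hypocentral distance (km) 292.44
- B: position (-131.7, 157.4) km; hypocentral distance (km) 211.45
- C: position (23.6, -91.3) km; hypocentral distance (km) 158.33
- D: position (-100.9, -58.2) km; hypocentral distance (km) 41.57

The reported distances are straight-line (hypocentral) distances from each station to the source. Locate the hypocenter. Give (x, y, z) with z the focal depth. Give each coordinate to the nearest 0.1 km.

(-126.2, -51.5, 32.3)

Each station gives a sphere (x−x_i)² + (y−y_i)² + z² = d_i² (stations at z=0).
Subtracting the A sphere from B and C: z² cancels, leaving linear equations in x and y:
-585.6 x + 505.8 y = 47856.24
-275.0 x + 8.4 y = 34271.95
Solving: x ≈ -126.198, y ≈ -51.494 km (keep extra digits for the depth step; rounded: -126.2, -51.5).
Then from the A sphere: z² = 292.44² − (x − 161.1)² − (y + 95.5)² with x = -126.198, y = -51.494, so z ≈ 32.318 ≈ 32.3 km.
Check against D (with the unrounded solution): distance 41.58 ≈ 41.57 km. ✓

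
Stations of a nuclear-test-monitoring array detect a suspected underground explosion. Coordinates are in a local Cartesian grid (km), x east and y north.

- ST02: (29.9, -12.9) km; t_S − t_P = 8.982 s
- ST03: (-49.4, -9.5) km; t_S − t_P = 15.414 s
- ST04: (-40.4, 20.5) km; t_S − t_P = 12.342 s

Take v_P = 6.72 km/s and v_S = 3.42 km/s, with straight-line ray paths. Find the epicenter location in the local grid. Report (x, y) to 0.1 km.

Distance from S−P lag: d = Δt · v_P v_S / (v_P − v_S) = Δt · (6.72·3.42)/(6.72−3.42) ≈ 6.9644·Δt.
So d_ST02 = 62.55, d_ST03 = 107.35, d_ST04 = 85.95 km.
Circle about each station: (x − 29.9)² + (y + 12.9)² = 62.55²; (x + 49.4)² + (y + 9.5)² = 107.35²; (x + 40.4)² + (y − 20.5)² = 85.95².
Subtracting the ST02 equation from the ST03 and ST04 equations removes the quadratic terms:
-158.6 x + 6.8 y = -6141.33
-140.6 x + 66.8 y = -2482.91
Solving the 2×2 system: x ≈ 40.8, y ≈ 48.7 km.

40.8 km east, 48.7 km north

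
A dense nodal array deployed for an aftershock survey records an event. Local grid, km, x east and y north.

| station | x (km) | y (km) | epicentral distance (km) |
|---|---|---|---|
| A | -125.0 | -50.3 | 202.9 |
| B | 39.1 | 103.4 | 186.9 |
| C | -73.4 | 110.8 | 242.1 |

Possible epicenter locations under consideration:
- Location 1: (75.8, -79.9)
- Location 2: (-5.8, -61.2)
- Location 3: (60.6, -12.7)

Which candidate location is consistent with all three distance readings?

Location 1

For each candidate, compare |candidate − station| to the reported distance:
Location 1: residuals A 0.1, B 0.0, C 0.0 → max 0.1 km
Location 2: residuals A 83.2, B 16.3, C 57.3 → max 83.2 km
Location 3: residuals A 13.5, B 68.8, C 59.9 → max 68.8 km
Only Location 1 has all residuals ≈ 0.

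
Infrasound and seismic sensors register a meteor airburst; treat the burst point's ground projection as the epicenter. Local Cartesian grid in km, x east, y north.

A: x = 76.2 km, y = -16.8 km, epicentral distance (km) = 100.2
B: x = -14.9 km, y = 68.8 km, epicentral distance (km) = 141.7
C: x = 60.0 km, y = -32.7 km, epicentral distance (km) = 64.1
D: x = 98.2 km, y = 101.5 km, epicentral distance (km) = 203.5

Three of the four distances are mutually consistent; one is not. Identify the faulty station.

Solve using three stations at a time. Using A, B, D (subtract circle equations pairwise → linear system) gives (x, y) ≈ (-7.0, -72.7).
Distances from that point to each station vs reported:
  A: calculated 100.3 vs reported 100.2 → residual 0.1 km
  B: calculated 141.7 vs reported 141.7 → residual 0.0 km
  C: calculated 78.1 vs reported 64.1 → residual 14.0 km
  D: calculated 203.5 vs reported 203.5 → residual 0.0 km
A, B, D are mutually consistent (residuals ≈ 0); C is off by 14.0 km.

C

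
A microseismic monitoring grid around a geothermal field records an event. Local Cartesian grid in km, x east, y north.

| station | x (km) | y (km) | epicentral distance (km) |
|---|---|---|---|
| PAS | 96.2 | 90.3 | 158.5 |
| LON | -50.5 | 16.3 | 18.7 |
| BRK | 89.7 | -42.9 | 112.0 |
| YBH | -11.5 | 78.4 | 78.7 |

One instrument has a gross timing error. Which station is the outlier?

BRK

Solve using three stations at a time. Using PAS, LON, YBH (subtract circle equations pairwise → linear system) gives (x, y) ≈ (-36.6, 3.8).
Distances from that point to each station vs reported:
  PAS: calculated 158.5 vs reported 158.5 → residual 0.0 km
  LON: calculated 18.7 vs reported 18.7 → residual 0.0 km
  BRK: calculated 134.7 vs reported 112.0 → residual 22.7 km
  YBH: calculated 78.7 vs reported 78.7 → residual 0.0 km
PAS, LON, YBH are mutually consistent (residuals ≈ 0); BRK is off by 22.7 km.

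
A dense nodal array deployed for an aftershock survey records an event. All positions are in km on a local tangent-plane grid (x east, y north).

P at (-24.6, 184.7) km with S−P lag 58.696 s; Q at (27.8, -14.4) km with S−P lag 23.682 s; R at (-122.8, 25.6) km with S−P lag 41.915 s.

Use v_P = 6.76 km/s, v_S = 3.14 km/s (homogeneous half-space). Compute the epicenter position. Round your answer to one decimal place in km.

Distance from S−P lag: d = Δt · v_P v_S / (v_P − v_S) = Δt · (6.76·3.14)/(6.76−3.14) ≈ 5.8636·Δt.
So d_P = 344.17, d_Q = 138.86, d_R = 245.77 km.
Circle about each station: (x + 24.6)² + (y − 184.7)² = 344.17²; (x − 27.8)² + (y + 14.4)² = 138.86²; (x + 122.8)² + (y − 25.6)² = 245.77².
Subtracting pairs of circle equations eliminates x²+y² and gives linear equations (the radical axes):
104.8 x − 398.2 y = 65431.84
-196.4 x − 318.2 y = 39066.05
Solving the 2×2 system: x ≈ 47.2, y ≈ -151.9 km.

x ≈ 47.2 km, y ≈ -151.9 km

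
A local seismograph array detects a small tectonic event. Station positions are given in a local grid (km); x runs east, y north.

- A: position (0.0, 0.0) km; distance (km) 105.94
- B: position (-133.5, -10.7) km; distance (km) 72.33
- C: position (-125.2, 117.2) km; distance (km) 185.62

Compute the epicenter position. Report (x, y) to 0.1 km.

(-84.5, -63.9)

Circle about each station: x² + y² = 105.94²; (x + 133.5)² + (y + 10.7)² = 72.33²; (x + 125.2)² + (y − 117.2)² = 185.62².
Subtracting the A equation from the B and C equations removes the quadratic terms:
-267.0 x − 21.4 y = 23928.39
-250.4 x + 234.4 y = 6179.38
Solving the 2×2 system: x ≈ -84.5, y ≈ -63.9 km.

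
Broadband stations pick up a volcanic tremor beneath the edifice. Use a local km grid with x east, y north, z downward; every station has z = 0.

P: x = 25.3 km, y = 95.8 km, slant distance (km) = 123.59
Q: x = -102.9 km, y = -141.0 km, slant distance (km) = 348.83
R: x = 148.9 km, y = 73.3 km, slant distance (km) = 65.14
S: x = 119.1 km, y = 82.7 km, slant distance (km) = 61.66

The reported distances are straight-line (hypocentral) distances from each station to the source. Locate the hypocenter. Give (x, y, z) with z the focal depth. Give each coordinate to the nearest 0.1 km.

x ≈ 135.9 km, y ≈ 107.5 km, depth ≈ 53.9 km

Each station gives a sphere (x−x_i)² + (y−y_i)² + z² = d_i² (stations at z=0).
Subtracting the P sphere from Q and R: z² cancels, leaving linear equations in x and y:
-256.4 x − 473.6 y = -85756.20
247.2 x − 45.0 y = 28757.64
Solving: x ≈ 135.902, y ≈ 107.498 km (keep extra digits for the depth step; rounded: 135.9, 107.5).
Then from the P sphere: z² = 123.59² − (x − 25.3)² − (y − 95.8)² with x = 135.902, y = 107.498, so z ≈ 53.897 ≈ 53.9 km.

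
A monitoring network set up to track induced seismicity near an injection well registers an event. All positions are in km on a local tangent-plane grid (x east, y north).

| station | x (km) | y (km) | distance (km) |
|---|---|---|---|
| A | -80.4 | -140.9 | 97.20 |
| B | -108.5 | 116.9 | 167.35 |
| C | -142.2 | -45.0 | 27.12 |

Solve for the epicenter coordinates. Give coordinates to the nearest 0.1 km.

x ≈ -115.6 km, y ≈ -50.3 km

Circle about each station: (x + 80.4)² + (y + 140.9)² = 97.20²; (x + 108.5)² + (y − 116.9)² = 167.35²; (x + 142.2)² + (y + 45.0)² = 27.12².
Subtracting the A equation from the B and C equations removes the quadratic terms:
-56.2 x + 515.6 y = -19437.29
-123.6 x + 191.8 y = 4641.22
Solving the 2×2 system: x ≈ -115.6, y ≈ -50.3 km.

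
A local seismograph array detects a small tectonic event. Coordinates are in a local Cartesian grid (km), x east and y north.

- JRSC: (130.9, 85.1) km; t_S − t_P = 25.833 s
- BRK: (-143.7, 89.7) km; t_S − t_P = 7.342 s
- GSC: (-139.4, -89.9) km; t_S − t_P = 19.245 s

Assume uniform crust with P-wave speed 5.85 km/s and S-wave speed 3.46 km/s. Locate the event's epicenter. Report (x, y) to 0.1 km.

Distance from S−P lag: d = Δt · v_P v_S / (v_P − v_S) = Δt · (5.85·3.46)/(5.85−3.46) ≈ 8.4690·Δt.
So d_JRSC = 218.78, d_BRK = 62.18, d_GSC = 162.99 km.
Circle about each station: (x − 130.9)² + (y − 85.1)² = 218.78²; (x + 143.7)² + (y − 89.7)² = 62.18²; (x + 139.4)² + (y + 89.9)² = 162.99².
Subtracting pairs of circle equations eliminates x²+y² and gives linear equations (the radical axes):
-549.2 x + 9.2 y = 48317.30
-540.6 x − 350.0 y = 24436.50
Solving the 2×2 system: x ≈ -86.9, y ≈ 64.4 km.

(-86.9, 64.4)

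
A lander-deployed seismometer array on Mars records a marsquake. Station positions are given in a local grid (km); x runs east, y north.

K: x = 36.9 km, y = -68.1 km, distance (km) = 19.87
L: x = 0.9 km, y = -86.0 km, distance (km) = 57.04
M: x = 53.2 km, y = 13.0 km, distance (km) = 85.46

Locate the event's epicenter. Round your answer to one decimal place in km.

Circle about each station: (x − 36.9)² + (y + 68.1)² = 19.87²; (x − 0.9)² + (y + 86.0)² = 57.04²; (x − 53.2)² + (y − 13.0)² = 85.46².
Subtracting pairs of circle equations eliminates x²+y² and gives linear equations (the radical axes):
-72.0 x − 35.8 y = -1461.15
32.6 x + 162.2 y = -9908.57
Solving the 2×2 system: x ≈ 56.3, y ≈ -72.4 km.

x ≈ 56.3 km, y ≈ -72.4 km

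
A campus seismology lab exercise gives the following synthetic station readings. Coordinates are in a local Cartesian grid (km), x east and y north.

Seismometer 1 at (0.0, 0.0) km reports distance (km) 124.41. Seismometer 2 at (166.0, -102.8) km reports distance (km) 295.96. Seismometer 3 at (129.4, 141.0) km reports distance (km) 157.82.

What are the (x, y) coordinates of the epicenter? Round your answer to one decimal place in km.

x ≈ -27.2 km, y ≈ 121.4 km

Circle about each station: x² + y² = 124.41²; (x − 166.0)² + (y + 102.8)² = 295.96²; (x − 129.4)² + (y − 141.0)² = 157.82².
Subtracting the Seismometer 1 equation from the Seismometer 2 and Seismometer 3 equations removes the quadratic terms:
332.0 x − 205.6 y = -33990.63
258.8 x + 282.0 y = 27196.06
Solving the 2×2 system: x ≈ -27.2, y ≈ 121.4 km.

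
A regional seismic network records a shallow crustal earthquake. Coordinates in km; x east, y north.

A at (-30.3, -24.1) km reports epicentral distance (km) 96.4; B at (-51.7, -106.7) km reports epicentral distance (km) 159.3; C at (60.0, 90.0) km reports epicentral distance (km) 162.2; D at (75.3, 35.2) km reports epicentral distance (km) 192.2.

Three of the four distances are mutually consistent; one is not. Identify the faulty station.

Solve using three stations at a time. Using A, B, C (subtract circle equations pairwise → linear system) gives (x, y) ≈ (-96.2, 46.3).
Distances from that point to each station vs reported:
  A: calculated 96.4 vs reported 96.4 → residual 0.0 km
  B: calculated 159.3 vs reported 159.3 → residual 0.0 km
  C: calculated 162.2 vs reported 162.2 → residual 0.0 km
  D: calculated 171.8 vs reported 192.2 → residual 20.4 km
A, B, C are mutually consistent (residuals ≈ 0); D is off by 20.4 km.

D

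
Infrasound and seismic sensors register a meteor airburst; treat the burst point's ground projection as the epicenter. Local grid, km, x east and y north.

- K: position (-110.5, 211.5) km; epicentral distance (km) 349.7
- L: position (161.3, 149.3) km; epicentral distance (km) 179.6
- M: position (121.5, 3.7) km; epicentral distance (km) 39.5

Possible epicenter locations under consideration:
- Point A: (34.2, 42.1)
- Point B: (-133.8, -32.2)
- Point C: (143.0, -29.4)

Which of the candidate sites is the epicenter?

For each candidate, compare |candidate − station| to the reported distance:
Point A: residuals K 126.9, L 13.3, M 55.9 → max 126.9 km
Point B: residuals K 104.9, L 166.8, M 218.3 → max 218.3 km
Point C: residuals K 0.0, L 0.0, M 0.0 → max 0.0 km
Only Point C has all residuals ≈ 0.

Point C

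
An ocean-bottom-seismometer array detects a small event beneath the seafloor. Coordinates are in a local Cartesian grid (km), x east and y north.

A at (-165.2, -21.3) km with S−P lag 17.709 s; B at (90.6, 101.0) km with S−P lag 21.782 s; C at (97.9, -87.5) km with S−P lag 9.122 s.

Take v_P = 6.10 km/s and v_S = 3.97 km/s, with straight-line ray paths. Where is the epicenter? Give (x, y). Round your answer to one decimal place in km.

Distance from S−P lag: d = Δt · v_P v_S / (v_P − v_S) = Δt · (6.10·3.97)/(6.10−3.97) ≈ 11.3695·Δt.
So d_A = 201.34, d_B = 247.65, d_C = 103.71 km.
Circle about each station: (x + 165.2)² + (y + 21.3)² = 201.34²; (x − 90.6)² + (y − 101.0)² = 247.65²; (x − 97.9)² + (y + 87.5)² = 103.71².
Subtracting the A equation from the B and C equations removes the quadratic terms:
511.6 x + 244.6 y = -30128.10
526.2 x − 132.4 y = 19277.96
Solving the 2×2 system: x ≈ 3.7, y ≈ -130.9 km.

3.7 km east, -130.9 km north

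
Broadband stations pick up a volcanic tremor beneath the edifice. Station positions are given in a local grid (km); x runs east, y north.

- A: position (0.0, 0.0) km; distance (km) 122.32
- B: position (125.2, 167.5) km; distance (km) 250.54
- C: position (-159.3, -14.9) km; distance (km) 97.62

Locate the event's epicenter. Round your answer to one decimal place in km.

(-103.5, 65.2)

Circle about each station: x² + y² = 122.32²; (x − 125.2)² + (y − 167.5)² = 250.54²; (x + 159.3)² + (y + 14.9)² = 97.62².
Subtracting the A equation from the B and C equations removes the quadratic terms:
250.4 x + 335.0 y = -4076.82
-318.6 x − 29.8 y = 31031.02
Solving the 2×2 system: x ≈ -103.5, y ≈ 65.2 km.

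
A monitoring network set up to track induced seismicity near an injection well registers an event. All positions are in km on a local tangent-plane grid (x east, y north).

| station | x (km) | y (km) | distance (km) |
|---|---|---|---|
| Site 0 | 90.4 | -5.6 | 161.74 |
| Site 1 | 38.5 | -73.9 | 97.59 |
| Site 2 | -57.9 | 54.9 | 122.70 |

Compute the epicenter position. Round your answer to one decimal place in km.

Circle about each station: (x − 90.4)² + (y + 5.6)² = 161.74²; (x − 38.5)² + (y + 73.9)² = 97.59²; (x + 57.9)² + (y − 54.9)² = 122.70².
Subtracting the Site 0 equation from the Site 1 and Site 2 equations removes the quadratic terms:
-103.8 x − 136.6 y = 15375.96
-296.6 x + 121.0 y = 9267.44
Solving the 2×2 system: x ≈ -58.9, y ≈ -67.8 km.
Check against Site 0 (with the unrounded x, y): √((x − 90.4)²+(y + 5.6)²) = 161.74 ≈ 161.74 km. ✓

(-58.9, -67.8)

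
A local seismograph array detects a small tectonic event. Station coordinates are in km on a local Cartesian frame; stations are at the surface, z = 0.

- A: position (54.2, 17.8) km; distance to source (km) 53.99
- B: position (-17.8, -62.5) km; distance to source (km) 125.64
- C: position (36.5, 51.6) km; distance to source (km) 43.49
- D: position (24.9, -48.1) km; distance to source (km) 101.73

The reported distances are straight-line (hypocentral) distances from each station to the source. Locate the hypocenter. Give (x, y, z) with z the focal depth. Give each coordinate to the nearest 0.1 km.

(33.8, 43.8, 42.7)

Each station gives a sphere (x−x_i)² + (y−y_i)² + z² = d_i² (stations at z=0).
Subtracting the A sphere from B and C: z² cancels, leaving linear equations in x and y:
-144.0 x − 160.6 y = -11901.88
-35.4 x + 67.6 y = 1763.87
Solving: x ≈ 33.807, y ≈ 43.796 km (keep extra digits for the depth step; rounded: 33.8, 43.8).
Then from the A sphere: z² = 53.99² − (x − 54.2)² − (y − 17.8)² with x = 33.807, y = 43.796, so z ≈ 42.700 ≈ 42.7 km.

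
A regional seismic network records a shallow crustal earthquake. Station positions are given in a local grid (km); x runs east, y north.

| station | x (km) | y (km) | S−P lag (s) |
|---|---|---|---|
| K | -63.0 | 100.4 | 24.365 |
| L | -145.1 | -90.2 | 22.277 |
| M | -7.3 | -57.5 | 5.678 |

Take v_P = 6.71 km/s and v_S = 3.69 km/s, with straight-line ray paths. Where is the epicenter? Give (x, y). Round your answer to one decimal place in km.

(36.7, -72.7)

Distance from S−P lag: d = Δt · v_P v_S / (v_P − v_S) = Δt · (6.71·3.69)/(6.71−3.69) ≈ 8.1986·Δt.
So d_K = 199.76, d_L = 182.64, d_M = 46.55 km.
Circle about each station: (x + 63.0)² + (y − 100.4)² = 199.76²; (x + 145.1)² + (y + 90.2)² = 182.64²; (x + 7.3)² + (y + 57.5)² = 46.55².
Subtracting the K equation from the L and M equations removes the quadratic terms:
-164.2 x − 381.2 y = 21687.58
111.4 x − 315.8 y = 27047.54
Solving the 2×2 system: x ≈ 36.7, y ≈ -72.7 km.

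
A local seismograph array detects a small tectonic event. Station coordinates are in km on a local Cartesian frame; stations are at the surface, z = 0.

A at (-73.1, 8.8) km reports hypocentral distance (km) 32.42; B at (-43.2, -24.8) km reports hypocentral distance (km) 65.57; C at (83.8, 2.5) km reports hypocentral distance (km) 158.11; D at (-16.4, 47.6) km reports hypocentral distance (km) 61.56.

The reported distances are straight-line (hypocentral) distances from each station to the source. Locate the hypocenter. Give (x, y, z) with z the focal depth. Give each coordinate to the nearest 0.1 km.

(-70.0, 29.8, 24.5)

Each station gives a sphere (x−x_i)² + (y−y_i)² + z² = d_i² (stations at z=0).
Subtracting the A sphere from B and C: z² cancels, leaving linear equations in x and y:
59.8 x − 67.2 y = -6188.14
313.8 x − 12.6 y = -22340.08
Solving: x ≈ -69.996, y ≈ 29.798 km (keep extra digits for the depth step; rounded: -70.0, 29.8).
Then from the A sphere: z² = 32.42² − (x + 73.1)² − (y − 8.8)² with x = -69.996, y = 29.798, so z ≈ 24.505 ≈ 24.5 km.
Check against D (with the unrounded solution): distance 61.56 ≈ 61.56 km. ✓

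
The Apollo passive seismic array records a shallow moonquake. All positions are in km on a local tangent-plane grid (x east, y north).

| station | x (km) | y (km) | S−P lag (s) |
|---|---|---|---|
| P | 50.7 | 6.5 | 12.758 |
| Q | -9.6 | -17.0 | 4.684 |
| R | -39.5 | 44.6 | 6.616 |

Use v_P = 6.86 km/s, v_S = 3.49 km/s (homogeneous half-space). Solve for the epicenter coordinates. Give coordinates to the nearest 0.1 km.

Distance from S−P lag: d = Δt · v_P v_S / (v_P − v_S) = Δt · (6.86·3.49)/(6.86−3.49) ≈ 7.1043·Δt.
So d_P = 90.64, d_Q = 33.28, d_R = 47.00 km.
Circle about each station: (x − 50.7)² + (y − 6.5)² = 90.64²; (x + 9.6)² + (y + 17.0)² = 33.28²; (x + 39.5)² + (y − 44.6)² = 47.00².
Subtracting pairs of circle equations eliminates x²+y² and gives linear equations (the radical axes):
-120.6 x − 47.0 y = 4876.47
-180.4 x + 76.2 y = 6943.28
Solving the 2×2 system: x ≈ -39.5, y ≈ -2.4 km.
Check against P (with the unrounded x, y): √((x − 50.7)²+(y − 6.5)²) = 90.64 ≈ 90.64 km. ✓

(-39.5, -2.4)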